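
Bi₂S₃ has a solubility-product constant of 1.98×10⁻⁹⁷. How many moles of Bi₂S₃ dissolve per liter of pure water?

1.79×10⁻²⁰ M

Bi₂S₃(s) ⇌ 2 Bi³⁺(aq) + 3 S²⁻(aq)
For each mole of Bi₂S₃ that dissolves per liter, [Bi³⁺] = 2s and [S²⁻] = 3s; let s denote this solubility.
Ksp = [Bi³⁺]^2[S²⁻]^3 = (2s)^2 · (3s)^3 = 108s^5
108s^5 = 1.98×10⁻⁹⁷  ⇒  s^5 = 1.83×10⁻⁹⁹
s = (1.83×10⁻⁹⁹)^(1/5) = 1.79×10⁻²⁰ mol L⁻¹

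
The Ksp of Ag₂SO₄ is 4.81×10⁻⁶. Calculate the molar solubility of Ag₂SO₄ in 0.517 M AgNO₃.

Ag₂SO₄(s) ⇌ 2 Ag⁺(aq) + SO₄²⁻(aq)
Ag⁺ is already present at 0.517 M. If s mol/L of Ag₂SO₄ dissolves, [SO₄²⁻] = s while [Ag⁺] ≈ 0.517 M.
Ksp = [Ag⁺]^2[SO₄²⁻] = (0.517)^2s
s = 4.81×10⁻⁶ / (0.517)^2 = 1.80×10⁻⁵
s = 1.80×10⁻⁵ M

1.80×10⁻⁵ M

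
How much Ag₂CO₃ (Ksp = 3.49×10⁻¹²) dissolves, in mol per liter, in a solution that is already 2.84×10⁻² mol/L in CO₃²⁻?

Ag₂CO₃(s) ⇌ 2 Ag⁺(aq) + CO₃²⁻(aq)
Let s be the solubility of Ag₂CO₃ here. The common ion gives [CO₃²⁻] ≈ 2.84×10⁻² mol/L, and [Ag⁺] = 2s.
Ksp = [Ag⁺]^2[CO₃²⁻] = (2s)^2(2.84×10⁻²)
(2s)^2 = 3.49×10⁻¹² / (2.84×10⁻²) = 1.23×10⁻¹⁰
s = 5.54×10⁻⁶ mol/L

5.54×10⁻⁶ M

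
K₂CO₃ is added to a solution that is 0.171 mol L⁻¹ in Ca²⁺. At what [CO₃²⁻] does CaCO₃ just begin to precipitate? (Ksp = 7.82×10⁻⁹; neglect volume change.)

Each salt precipitates once Q = Ksp for that salt.
CaCO₃(s) ⇌ Ca²⁺(aq) + CO₃²⁻(aq)
Ksp = [Ca²⁺][CO₃²⁻] = [CO₃²⁻](0.171)
[CO₃²⁻] = 7.82×10⁻⁹ / (0.171) = 4.57×10⁻⁸
[CO₃²⁻] = 4.57×10⁻⁸ mol L⁻¹

4.57×10⁻⁸ M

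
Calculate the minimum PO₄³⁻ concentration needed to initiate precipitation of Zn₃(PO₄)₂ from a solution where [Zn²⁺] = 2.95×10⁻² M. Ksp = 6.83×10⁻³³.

1.63×10⁻¹⁴ M

The threshold for precipitation is Q = Ksp.
Zn₃(PO₄)₂(s) ⇌ 3 Zn²⁺(aq) + 2 PO₄³⁻(aq)
Ksp = [Zn²⁺]^3[PO₄³⁻]^2 = [PO₄³⁻]^2(2.95×10⁻²)^3
[PO₄³⁻]^2 = 6.83×10⁻³³ / (2.95×10⁻²)^3 = 2.66×10⁻²⁸
[PO₄³⁻] = 1.63×10⁻¹⁴ M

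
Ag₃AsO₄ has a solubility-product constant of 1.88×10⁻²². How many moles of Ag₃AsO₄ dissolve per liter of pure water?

1.62×10⁻⁶ M

Ag₃AsO₄(s) ⇌ 3 Ag⁺(aq) + AsO₄³⁻(aq)
With molar solubility s: [Ag⁺] = 3s, [AsO₄³⁻] = s.
Ksp = [Ag⁺]^3[AsO₄³⁻] = (3s)^3 · s = 27s^4
27s^4 = 1.88×10⁻²²  ⇒  s^4 = 6.96×10⁻²⁴
s = 1.62×10⁻⁶ M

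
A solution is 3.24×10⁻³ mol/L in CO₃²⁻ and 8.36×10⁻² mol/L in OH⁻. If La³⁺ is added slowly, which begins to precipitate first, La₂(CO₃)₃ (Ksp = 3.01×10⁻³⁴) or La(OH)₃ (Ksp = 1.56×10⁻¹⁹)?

Each salt precipitates once Q = Ksp for that salt.
For La₂(CO₃)₃: [La³⁺] = (Ksp/[CO₃²⁻]^3)^(1/2) = 9.41×10⁻¹⁴ mol/L
For La(OH)₃: [La³⁺] = (Ksp/[OH⁻]^3) = 2.67×10⁻¹⁶ mol/L
The smaller threshold [La³⁺] is reached first, so La(OH)₃ precipitates first.

La(OH)₃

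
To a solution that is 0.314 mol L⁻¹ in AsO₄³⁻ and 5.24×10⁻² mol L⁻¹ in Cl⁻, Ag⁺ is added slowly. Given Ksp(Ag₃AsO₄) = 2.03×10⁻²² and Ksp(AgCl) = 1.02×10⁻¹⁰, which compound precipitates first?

A salt starts to precipitate once the ion product Q reaches its Ksp.
For Ag₃AsO₄: [Ag⁺] = (Ksp/[AsO₄³⁻])^(1/3) = 8.65×10⁻⁸ mol L⁻¹
For AgCl: [Ag⁺] = (Ksp/[Cl⁻]) = 1.95×10⁻⁹ mol L⁻¹
Since AgCl needs less Ag⁺ to reach saturation, it precipitates first.

AgCl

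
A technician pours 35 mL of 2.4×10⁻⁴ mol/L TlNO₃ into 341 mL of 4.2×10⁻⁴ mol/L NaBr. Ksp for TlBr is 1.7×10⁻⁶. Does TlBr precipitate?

No

After mixing, V = 35 mL + 341 mL = 376 mL.
[Tl⁺] = (2.4×10⁻⁴)(35)/376 = 2.2×10⁻⁵ mol/L
[Br⁻] = (4.2×10⁻⁴)(341)/376 = 3.8×10⁻⁴ mol/L
Q = [Tl⁺][Br⁻] = 8.5×10⁻⁹
Since Q (8.5×10⁻⁹) is less than Ksp (1.7×10⁻⁶), no TlBr precipitates.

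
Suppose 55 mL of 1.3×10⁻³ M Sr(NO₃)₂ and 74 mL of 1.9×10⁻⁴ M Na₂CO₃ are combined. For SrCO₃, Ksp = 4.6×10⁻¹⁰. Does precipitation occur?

The combined volume is 129 mL.
[Sr²⁺] = (1.3×10⁻³)(55)/129 = 5.5×10⁻⁴ M
[CO₃²⁻] = (1.9×10⁻⁴)(74)/129 = 1.1×10⁻⁴ M
Q = [Sr²⁺][CO₃²⁻] = 6.0×10⁻⁸
Because Q > Ksp (6.0×10⁻⁸ vs 4.6×10⁻¹⁰), a precipitate of SrCO₃ forms.

Yes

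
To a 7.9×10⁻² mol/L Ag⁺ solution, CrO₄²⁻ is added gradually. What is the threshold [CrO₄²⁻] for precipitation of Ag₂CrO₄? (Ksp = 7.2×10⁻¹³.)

Precipitation of each salt begins when its ion product equals Ksp.
Ag₂CrO₄(s) ⇌ 2 Ag⁺(aq) + CrO₄²⁻(aq)
Ksp = [Ag⁺]^2[CrO₄²⁻] = [CrO₄²⁻](7.9×10⁻²)^2
[CrO₄²⁻] = 7.2×10⁻¹³ / (7.9×10⁻²)^2 = 1.2×10⁻¹⁰
[CrO₄²⁻] = 1.2×10⁻¹⁰ mol/L

1.2×10⁻¹⁰ M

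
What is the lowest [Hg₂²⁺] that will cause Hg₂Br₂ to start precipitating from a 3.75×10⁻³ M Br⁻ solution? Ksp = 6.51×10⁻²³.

4.63×10⁻¹⁸ M

A salt starts to precipitate once the ion product Q reaches its Ksp.
Hg₂Br₂(s) ⇌ Hg₂²⁺(aq) + 2 Br⁻(aq)
Ksp = [Hg₂²⁺][Br⁻]^2 = [Hg₂²⁺](3.75×10⁻³)^2
[Hg₂²⁺] = 6.51×10⁻²³ / (3.75×10⁻³)^2 = 4.63×10⁻¹⁸
[Hg₂²⁺] = 4.63×10⁻¹⁸ M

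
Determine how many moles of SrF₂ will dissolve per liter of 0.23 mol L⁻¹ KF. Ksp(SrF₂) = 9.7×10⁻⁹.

SrF₂(s) ⇌ Sr²⁺(aq) + 2 F⁻(aq)
With F⁻ already at 0.23 mol L⁻¹ and s small, take [F⁻] ≈ 0.23 mol L⁻¹ and [Sr²⁺] = s.
Ksp = [Sr²⁺][F⁻]^2 = s(0.23)^2
s = 9.7×10⁻⁹ / (0.23)^2 = 1.8×10⁻⁷
s = 1.8×10⁻⁷ mol L⁻¹

1.8×10⁻⁷ M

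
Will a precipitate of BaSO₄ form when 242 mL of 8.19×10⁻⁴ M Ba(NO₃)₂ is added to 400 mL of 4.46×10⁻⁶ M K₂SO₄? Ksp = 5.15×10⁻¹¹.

The combined volume is 642 mL.
[Ba²⁺] = (8.19×10⁻⁴)(242)/642 = 3.09×10⁻⁴ M
[SO₄²⁻] = (4.46×10⁻⁶)(400)/642 = 2.78×10⁻⁶ M
Q = [Ba²⁺][SO₄²⁻] = 8.58×10⁻¹⁰
Q = 8.58×10⁻¹⁰ > Ksp = 5.15×10⁻¹¹, so the solution is supersaturated and BaSO₄ precipitates.

Yes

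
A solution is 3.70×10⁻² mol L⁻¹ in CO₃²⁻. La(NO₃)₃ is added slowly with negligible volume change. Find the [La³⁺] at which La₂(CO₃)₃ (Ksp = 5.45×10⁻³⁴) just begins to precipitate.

Precipitation of each salt begins when its ion product equals Ksp.
La₂(CO₃)₃(s) ⇌ 2 La³⁺(aq) + 3 CO₃²⁻(aq)
Ksp = [La³⁺]^2[CO₃²⁻]^3 = [La³⁺]^2(3.70×10⁻²)^3
[La³⁺]^2 = 5.45×10⁻³⁴ / (3.70×10⁻²)^3 = 1.08×10⁻²⁹
[La³⁺] = 3.28×10⁻¹⁵ mol L⁻¹

3.28×10⁻¹⁵ M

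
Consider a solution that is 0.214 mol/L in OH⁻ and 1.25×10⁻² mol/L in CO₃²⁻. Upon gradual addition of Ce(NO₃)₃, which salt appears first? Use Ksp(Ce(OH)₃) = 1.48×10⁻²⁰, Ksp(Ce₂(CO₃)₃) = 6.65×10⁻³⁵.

Ce(OH)₃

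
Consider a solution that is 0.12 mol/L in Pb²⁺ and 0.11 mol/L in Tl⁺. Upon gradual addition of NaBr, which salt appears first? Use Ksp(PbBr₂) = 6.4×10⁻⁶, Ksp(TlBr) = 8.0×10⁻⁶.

Precipitation of each salt begins when its ion product equals Ksp.
For PbBr₂: [Br⁻] = (Ksp/[Pb²⁺])^(1/2) = 7.3×10⁻³ mol/L
For TlBr: [Br⁻] = (Ksp/[Tl⁺]) = 7.3×10⁻⁵ mol/L
TlBr requires the lower [Br⁻], so it precipitates first.

TlBr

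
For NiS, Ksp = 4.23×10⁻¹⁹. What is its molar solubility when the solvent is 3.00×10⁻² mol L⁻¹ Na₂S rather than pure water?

1.41×10⁻¹⁷ M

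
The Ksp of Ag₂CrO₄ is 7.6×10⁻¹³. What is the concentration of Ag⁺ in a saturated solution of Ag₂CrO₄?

1.1×10⁻⁴ M

Ag₂CrO₄(s) ⇌ 2 Ag⁺(aq) + CrO₄²⁻(aq)
If s mol/L of Ag₂CrO₄ dissolves, [Ag⁺] = 2s and [CrO₄²⁻] = s.
Ksp = [Ag⁺]^2[CrO₄²⁻] = (2s)^2 · s = 4s^3 = 7.6×10⁻¹³
s = 5.7×10⁻⁵ mol L⁻¹
[Ag⁺] = 2s = 1.1×10⁻⁴ mol L⁻¹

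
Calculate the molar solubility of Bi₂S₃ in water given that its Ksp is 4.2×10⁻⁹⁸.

1.3×10⁻²⁰ M

Bi₂S₃(s) ⇌ 2 Bi³⁺(aq) + 3 S²⁻(aq)
Let s be the molar solubility. Then [Bi³⁺] = 2s and [S²⁻] = 3s.
Ksp = [Bi³⁺]^2[S²⁻]^3 = (2s)^2 · (3s)^3 = 108s^5
108s^5 = 4.2×10⁻⁹⁸  ⇒  s^5 = 3.9×10⁻¹⁰⁰
s = (3.9×10⁻¹⁰⁰)^(1/5) = 1.3×10⁻²⁰ mol L⁻¹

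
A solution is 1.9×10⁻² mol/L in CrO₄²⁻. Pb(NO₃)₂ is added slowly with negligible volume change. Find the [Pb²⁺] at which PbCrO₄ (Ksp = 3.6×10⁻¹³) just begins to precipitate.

The threshold for precipitation is Q = Ksp.
PbCrO₄(s) ⇌ Pb²⁺(aq) + CrO₄²⁻(aq)
Ksp = [Pb²⁺][CrO₄²⁻] = [Pb²⁺](1.9×10⁻²)
[Pb²⁺] = 3.6×10⁻¹³ / (1.9×10⁻²) = 1.9×10⁻¹¹
[Pb²⁺] = 1.9×10⁻¹¹ mol/L

1.9×10⁻¹¹ M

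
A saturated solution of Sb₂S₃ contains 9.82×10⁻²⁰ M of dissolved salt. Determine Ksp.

Sb₂S₃(s) ⇌ 2 Sb³⁺(aq) + 3 S²⁻(aq)
Let s be the molar solubility. Then [Sb³⁺] = 2s and [S²⁻] = 3s.
Ksp = [Sb³⁺]^2[S²⁻]^3 = (2s)^2 · (3s)^3 = 108s^5
Ksp = 108 × (9.82×10⁻²⁰)^5 = 9.86×10⁻⁹⁴

Ksp = 9.86×10⁻⁹⁴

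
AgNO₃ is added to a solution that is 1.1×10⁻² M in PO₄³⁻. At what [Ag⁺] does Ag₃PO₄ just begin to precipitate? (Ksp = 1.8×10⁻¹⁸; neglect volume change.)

Each salt precipitates once Q = Ksp for that salt.
Ag₃PO₄(s) ⇌ 3 Ag⁺(aq) + PO₄³⁻(aq)
Ksp = [Ag⁺]^3[PO₄³⁻] = [Ag⁺]^3(1.1×10⁻²)
[Ag⁺]^3 = 1.8×10⁻¹⁸ / (1.1×10⁻²) = 1.6×10⁻¹⁶
[Ag⁺] = 5.5×10⁻⁶ M

5.5×10⁻⁶ M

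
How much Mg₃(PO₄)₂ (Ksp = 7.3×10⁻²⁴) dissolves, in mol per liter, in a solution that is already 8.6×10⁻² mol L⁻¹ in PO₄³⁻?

Mg₃(PO₄)₂(s) ⇌ 3 Mg²⁺(aq) + 2 PO₄³⁻(aq)
The solution already contains PO₄³⁻ at 8.6×10⁻² mol L⁻¹. Let s be the molar solubility of Mg₃(PO₄)₂.
[PO₄³⁻] ≈ 8.6×10⁻² mol L⁻¹ (common ion dominates); [Mg²⁺] = 3s.
Ksp = [Mg²⁺]^3[PO₄³⁻]^2 = (3s)^3(8.6×10⁻²)^2
(3s)^3 = 7.3×10⁻²⁴ / (8.6×10⁻²)^2 = 9.9×10⁻²²
s = 3.3×10⁻⁸ mol L⁻¹

3.3×10⁻⁸ M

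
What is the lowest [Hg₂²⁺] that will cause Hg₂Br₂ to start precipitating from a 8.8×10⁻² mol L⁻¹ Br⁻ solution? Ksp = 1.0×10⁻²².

1.3×10⁻²⁰ M

The threshold for precipitation is Q = Ksp.
Hg₂Br₂(s) ⇌ Hg₂²⁺(aq) + 2 Br⁻(aq)
Ksp = [Hg₂²⁺][Br⁻]^2 = [Hg₂²⁺](8.8×10⁻²)^2
[Hg₂²⁺] = 1.0×10⁻²² / (8.8×10⁻²)^2 = 1.3×10⁻²⁰
[Hg₂²⁺] = 1.3×10⁻²⁰ mol L⁻¹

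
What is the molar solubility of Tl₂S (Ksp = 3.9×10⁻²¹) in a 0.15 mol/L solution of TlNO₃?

1.7×10⁻¹⁹ M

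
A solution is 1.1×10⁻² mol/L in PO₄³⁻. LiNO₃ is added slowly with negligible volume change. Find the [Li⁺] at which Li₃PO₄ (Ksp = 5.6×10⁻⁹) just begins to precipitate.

Precipitation of each salt begins when its ion product equals Ksp.
Li₃PO₄(s) ⇌ 3 Li⁺(aq) + PO₄³⁻(aq)
Ksp = [Li⁺]^3[PO₄³⁻] = [Li⁺]^3(1.1×10⁻²)
[Li⁺]^3 = 5.6×10⁻⁹ / (1.1×10⁻²) = 5.1×10⁻⁷
[Li⁺] = 8.0×10⁻³ mol/L

8.0×10⁻³ M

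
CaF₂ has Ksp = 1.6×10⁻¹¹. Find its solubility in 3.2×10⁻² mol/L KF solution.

1.6×10⁻⁸ M

CaF₂(s) ⇌ Ca²⁺(aq) + 2 F⁻(aq)
With F⁻ already at 3.2×10⁻² mol/L and s small, take [F⁻] ≈ 3.2×10⁻² mol/L and [Ca²⁺] = s.
Ksp = [Ca²⁺][F⁻]^2 = s(3.2×10⁻²)^2
s = 1.6×10⁻¹¹ / (3.2×10⁻²)^2 = 1.6×10⁻⁸
s = 1.6×10⁻⁸ mol/L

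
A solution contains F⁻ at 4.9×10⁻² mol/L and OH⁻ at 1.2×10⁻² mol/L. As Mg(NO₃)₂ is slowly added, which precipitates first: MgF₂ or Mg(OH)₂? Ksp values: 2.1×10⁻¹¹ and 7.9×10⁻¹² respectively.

MgF₂

The threshold for precipitation is Q = Ksp.
For MgF₂: [Mg²⁺] = (Ksp/[F⁻]^2) = 8.7×10⁻⁹ mol/L
For Mg(OH)₂: [Mg²⁺] = (Ksp/[OH⁻]^2) = 5.5×10⁻⁸ mol/L
The smaller threshold [Mg²⁺] is reached first, so MgF₂ precipitates first.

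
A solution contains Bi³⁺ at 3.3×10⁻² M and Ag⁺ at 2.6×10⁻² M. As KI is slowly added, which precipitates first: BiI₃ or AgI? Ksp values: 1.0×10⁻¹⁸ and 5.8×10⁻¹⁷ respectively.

AgI

The threshold for precipitation is Q = Ksp.
For BiI₃: [I⁻] = (Ksp/[Bi³⁺])^(1/3) = 3.1×10⁻⁶ M
For AgI: [I⁻] = (Ksp/[Ag⁺]) = 2.2×10⁻¹⁵ M
AgI requires the lower [I⁻], so it precipitates first.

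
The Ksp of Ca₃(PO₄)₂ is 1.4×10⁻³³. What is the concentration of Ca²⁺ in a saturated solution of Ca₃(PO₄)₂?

3.2×10⁻⁷ M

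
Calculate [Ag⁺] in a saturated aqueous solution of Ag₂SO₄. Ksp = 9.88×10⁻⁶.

2.70×10⁻² M

Ag₂SO₄(s) ⇌ 2 Ag⁺(aq) + SO₄²⁻(aq)
Call the molar solubility s, so that [Ag⁺] = 2s and [SO₄²⁻] = s.
Ksp = [Ag⁺]^2[SO₄²⁻] = (2s)^2 · s = 4s^3 = 9.88×10⁻⁶
s = 1.35×10⁻² M
[Ag⁺] = 2s = 2.70×10⁻² M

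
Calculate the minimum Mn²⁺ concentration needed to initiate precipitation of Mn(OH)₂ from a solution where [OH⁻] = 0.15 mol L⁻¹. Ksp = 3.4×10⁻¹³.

A salt starts to precipitate once the ion product Q reaches its Ksp.
Mn(OH)₂(s) ⇌ Mn²⁺(aq) + 2 OH⁻(aq)
Ksp = [Mn²⁺][OH⁻]^2 = [Mn²⁺](0.15)^2
[Mn²⁺] = 3.4×10⁻¹³ / (0.15)^2 = 1.5×10⁻¹¹
[Mn²⁺] = 1.5×10⁻¹¹ mol L⁻¹

1.5×10⁻¹¹ M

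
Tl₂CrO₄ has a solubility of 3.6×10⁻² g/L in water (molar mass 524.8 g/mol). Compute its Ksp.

Convert to molarity: s = 3.6×10⁻² / 524.8 = 6.860×10⁻⁵ mol/L
Tl₂CrO₄(s) ⇌ 2 Tl⁺(aq) + CrO₄²⁻(aq)
If s mol/L of Tl₂CrO₄ dissolves, [Tl⁺] = 2s and [CrO₄²⁻] = s.
Ksp = [Tl⁺]^2[CrO₄²⁻] = (2s)^2 · s = 4s^3
Ksp = 4 × (6.860×10⁻⁵)^3 = 1.3×10⁻¹²

Ksp = 1.3×10⁻¹²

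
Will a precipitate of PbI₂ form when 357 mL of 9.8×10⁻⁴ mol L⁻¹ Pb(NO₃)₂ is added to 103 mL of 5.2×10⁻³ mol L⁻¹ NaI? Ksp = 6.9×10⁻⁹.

No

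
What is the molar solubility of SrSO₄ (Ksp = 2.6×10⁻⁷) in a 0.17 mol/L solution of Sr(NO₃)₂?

SrSO₄(s) ⇌ Sr²⁺(aq) + SO₄²⁻(aq)
The solution already contains Sr²⁺ at 0.17 mol/L. Let s be the molar solubility of SrSO₄.
[Sr²⁺] ≈ 0.17 mol/L (common ion dominates); [SO₄²⁻] = s.
Ksp = [Sr²⁺][SO₄²⁻] = (0.17)s
s = 2.6×10⁻⁷ / (0.17) = 1.5×10⁻⁶
s = 1.5×10⁻⁶ mol/L

1.5×10⁻⁶ M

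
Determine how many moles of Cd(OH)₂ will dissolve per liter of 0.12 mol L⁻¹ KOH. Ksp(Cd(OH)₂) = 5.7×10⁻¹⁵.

4.0×10⁻¹³ M

Cd(OH)₂(s) ⇌ Cd²⁺(aq) + 2 OH⁻(aq)
Let s be the solubility of Cd(OH)₂ here. The common ion gives [OH⁻] ≈ 0.12 mol L⁻¹, and [Cd²⁺] = s.
Ksp = [Cd²⁺][OH⁻]^2 = s(0.12)^2
s = 5.7×10⁻¹⁵ / (0.12)^2 = 4.0×10⁻¹³
s = 4.0×10⁻¹³ mol L⁻¹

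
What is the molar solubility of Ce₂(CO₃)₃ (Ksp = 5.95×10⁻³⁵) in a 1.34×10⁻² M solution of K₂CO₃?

2.49×10⁻¹⁵ M

Ce₂(CO₃)₃(s) ⇌ 2 Ce³⁺(aq) + 3 CO₃²⁻(aq)
CO₃²⁻ is already present at 1.34×10⁻² M. If s mol/L of Ce₂(CO₃)₃ dissolves, [Ce³⁺] = 2s while [CO₃²⁻] ≈ 1.34×10⁻² M.
Ksp = [Ce³⁺]^2[CO₃²⁻]^3 = (2s)^2(1.34×10⁻²)^3
(2s)^2 = 5.95×10⁻³⁵ / (1.34×10⁻²)^3 = 2.47×10⁻²⁹
s = 2.49×10⁻¹⁵ M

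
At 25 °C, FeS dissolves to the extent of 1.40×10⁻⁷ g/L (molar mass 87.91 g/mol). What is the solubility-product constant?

Ksp = 2.54×10⁻¹⁸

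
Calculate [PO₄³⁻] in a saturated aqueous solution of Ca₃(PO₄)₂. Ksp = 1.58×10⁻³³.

Ca₃(PO₄)₂(s) ⇌ 3 Ca²⁺(aq) + 2 PO₄³⁻(aq)
Let s be the molar solubility. Then [Ca²⁺] = 3s and [PO₄³⁻] = 2s.
Ksp = [Ca²⁺]^3[PO₄³⁻]^2 = (3s)^3 · (2s)^2 = 108s^5 = 1.58×10⁻³³
s = 1.08×10⁻⁷ M
[PO₄³⁻] = 2s = 2.16×10⁻⁷ M

2.16×10⁻⁷ M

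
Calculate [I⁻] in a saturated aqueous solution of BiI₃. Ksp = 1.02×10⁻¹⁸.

BiI₃(s) ⇌ Bi³⁺(aq) + 3 I⁻(aq)
Let s be the molar solubility. Then [Bi³⁺] = s and [I⁻] = 3s.
Ksp = [Bi³⁺][I⁻]^3 = s · (3s)^3 = 27s^4 = 1.02×10⁻¹⁸
s = 1.39×10⁻⁵ mol/L
[I⁻] = 3s = 4.18×10⁻⁵ mol/L

4.18×10⁻⁵ M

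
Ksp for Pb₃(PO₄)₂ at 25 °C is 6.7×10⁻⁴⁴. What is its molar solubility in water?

9.1×10⁻¹⁰ M

Pb₃(PO₄)₂(s) ⇌ 3 Pb²⁺(aq) + 2 PO₄³⁻(aq)
Call the molar solubility s, so that [Pb²⁺] = 3s and [PO₄³⁻] = 2s.
Ksp = [Pb²⁺]^3[PO₄³⁻]^2 = (3s)^3 · (2s)^2 = 108s^5
108s^5 = 6.7×10⁻⁴⁴  ⇒  s^5 = 6.2×10⁻⁴⁶
s = 9.1×10⁻¹⁰ M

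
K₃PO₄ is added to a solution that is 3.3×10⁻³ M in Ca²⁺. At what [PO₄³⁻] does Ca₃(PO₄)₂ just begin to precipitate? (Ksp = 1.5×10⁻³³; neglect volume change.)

2.0×10⁻¹³ M

The threshold for precipitation is Q = Ksp.
Ca₃(PO₄)₂(s) ⇌ 3 Ca²⁺(aq) + 2 PO₄³⁻(aq)
Ksp = [Ca²⁺]^3[PO₄³⁻]^2 = [PO₄³⁻]^2(3.3×10⁻³)^3
[PO₄³⁻]^2 = 1.5×10⁻³³ / (3.3×10⁻³)^3 = 4.2×10⁻²⁶
[PO₄³⁻] = 2.0×10⁻¹³ M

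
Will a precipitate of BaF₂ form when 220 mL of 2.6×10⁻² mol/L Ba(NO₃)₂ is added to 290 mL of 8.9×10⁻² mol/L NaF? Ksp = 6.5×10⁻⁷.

Yes

After mixing, V = 220 mL + 290 mL = 510 mL.
[Ba²⁺] = (2.6×10⁻²)(220)/510 = 1.1×10⁻² mol/L
[F⁻] = (8.9×10⁻²)(290)/510 = 5.1×10⁻² mol/L
Q = [Ba²⁺][F⁻]^2 = 2.9×10⁻⁵
Q = 2.9×10⁻⁵ > Ksp = 6.5×10⁻⁷, so the solution is supersaturated and BaF₂ precipitates.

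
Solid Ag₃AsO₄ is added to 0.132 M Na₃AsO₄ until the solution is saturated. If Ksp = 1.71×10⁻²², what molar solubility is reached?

3.63×10⁻⁸ M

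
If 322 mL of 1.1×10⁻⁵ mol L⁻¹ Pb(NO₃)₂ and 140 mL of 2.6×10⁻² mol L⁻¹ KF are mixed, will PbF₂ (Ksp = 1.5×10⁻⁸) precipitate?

After mixing, V = 322 mL + 140 mL = 462 mL.
[Pb²⁺] = (1.1×10⁻⁵)(322)/462 = 7.7×10⁻⁶ mol L⁻¹
[F⁻] = (2.6×10⁻²)(140)/462 = 7.9×10⁻³ mol L⁻¹
Q = [Pb²⁺][F⁻]^2 = 4.8×10⁻¹⁰
Q < Ksp (4.8×10⁻¹⁰ vs 1.5×10⁻⁸); the solution remains unsaturated and no precipitate forms.

No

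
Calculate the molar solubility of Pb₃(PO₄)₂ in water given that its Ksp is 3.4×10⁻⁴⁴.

Pb₃(PO₄)₂(s) ⇌ 3 Pb²⁺(aq) + 2 PO₄³⁻(aq)
Let s be the molar solubility. Then [Pb²⁺] = 3s and [PO₄³⁻] = 2s.
Ksp = [Pb²⁺]^3[PO₄³⁻]^2 = (3s)^3 · (2s)^2 = 108s^5
108s^5 = 3.4×10⁻⁴⁴  ⇒  s^5 = 3.1×10⁻⁴⁶
s = 7.9×10⁻¹⁰ mol/L

7.9×10⁻¹⁰ M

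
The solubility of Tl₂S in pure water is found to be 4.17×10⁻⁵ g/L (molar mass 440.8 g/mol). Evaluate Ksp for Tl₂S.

Ksp = 3.39×10⁻²¹

Convert to molarity: s = 4.17×10⁻⁵ / 440.8 = 9.4601×10⁻⁸ mol/L
Tl₂S(s) ⇌ 2 Tl⁺(aq) + S²⁻(aq)
If s mol/L of Tl₂S dissolves, [Tl⁺] = 2s and [S²⁻] = s.
Ksp = [Tl⁺]^2[S²⁻] = (2s)^2 · s = 4s^3
Ksp = 4 × (9.4601×10⁻⁸)^3 = 3.39×10⁻²¹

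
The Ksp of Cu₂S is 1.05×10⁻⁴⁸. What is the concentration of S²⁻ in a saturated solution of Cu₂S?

6.40×10⁻¹⁷ M

Cu₂S(s) ⇌ 2 Cu⁺(aq) + S²⁻(aq)
Let s be the molar solubility. Then [Cu⁺] = 2s and [S²⁻] = s.
Ksp = [Cu⁺]^2[S²⁻] = (2s)^2 · s = 4s^3 = 1.05×10⁻⁴⁸
s = 6.40×10⁻¹⁷ mol L⁻¹
[S²⁻] = s = 6.40×10⁻¹⁷ mol L⁻¹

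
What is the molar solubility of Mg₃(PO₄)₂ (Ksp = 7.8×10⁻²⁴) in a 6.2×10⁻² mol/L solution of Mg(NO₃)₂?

9.0×10⁻¹¹ M

Mg₃(PO₄)₂(s) ⇌ 3 Mg²⁺(aq) + 2 PO₄³⁻(aq)
Let s be the solubility of Mg₃(PO₄)₂ here. The common ion gives [Mg²⁺] ≈ 6.2×10⁻² mol/L, and [PO₄³⁻] = 2s.
Ksp = [Mg²⁺]^3[PO₄³⁻]^2 = (6.2×10⁻²)^3(2s)^2
(2s)^2 = 7.8×10⁻²⁴ / (6.2×10⁻²)^3 = 3.3×10⁻²⁰
s = 9.0×10⁻¹¹ mol/L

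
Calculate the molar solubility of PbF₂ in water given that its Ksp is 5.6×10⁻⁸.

PbF₂(s) ⇌ Pb²⁺(aq) + 2 F⁻(aq)
With molar solubility s: [Pb²⁺] = s, [F⁻] = 2s.
Ksp = [Pb²⁺][F⁻]^2 = s · (2s)^2 = 4s^3
4s^3 = 5.6×10⁻⁸  ⇒  s^3 = 1.4×10⁻⁸
s = (1.4×10⁻⁸)^(1/3) = 2.4×10⁻³ mol L⁻¹

2.4×10⁻³ M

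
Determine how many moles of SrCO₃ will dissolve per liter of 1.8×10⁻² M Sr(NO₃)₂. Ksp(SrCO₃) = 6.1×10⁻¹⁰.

SrCO₃(s) ⇌ Sr²⁺(aq) + CO₃²⁻(aq)
The solution already contains Sr²⁺ at 1.8×10⁻² M. Let s be the molar solubility of SrCO₃.
[Sr²⁺] ≈ 1.8×10⁻² M (common ion dominates); [CO₃²⁻] = s.
Ksp = [Sr²⁺][CO₃²⁻] = (1.8×10⁻²)s
s = 6.1×10⁻¹⁰ / (1.8×10⁻²) = 3.4×10⁻⁸
s = 3.4×10⁻⁸ M

3.4×10⁻⁸ M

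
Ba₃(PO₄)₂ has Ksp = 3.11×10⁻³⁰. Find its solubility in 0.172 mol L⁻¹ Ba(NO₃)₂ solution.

Ba₃(PO₄)₂(s) ⇌ 3 Ba²⁺(aq) + 2 PO₄³⁻(aq)
Ba²⁺ is already present at 0.172 mol L⁻¹. If s mol/L of Ba₃(PO₄)₂ dissolves, [PO₄³⁻] = 2s while [Ba²⁺] ≈ 0.172 mol L⁻¹.
Ksp = [Ba²⁺]^3[PO₄³⁻]^2 = (0.172)^3(2s)^2
(2s)^2 = 3.11×10⁻³⁰ / (0.172)^3 = 6.11×10⁻²⁸
s = 1.24×10⁻¹⁴ mol L⁻¹

1.24×10⁻¹⁴ M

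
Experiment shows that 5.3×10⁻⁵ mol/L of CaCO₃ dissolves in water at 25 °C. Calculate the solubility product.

Ksp = 2.8×10⁻⁹

CaCO₃(s) ⇌ Ca²⁺(aq) + CO₃²⁻(aq)
If s mol/L of CaCO₃ dissolves, [Ca²⁺] = s and [CO₃²⁻] = s.
Ksp = [Ca²⁺][CO₃²⁻] = s · s = s^2
Ksp = (5.3×10⁻⁵)^2 = 2.8×10⁻⁹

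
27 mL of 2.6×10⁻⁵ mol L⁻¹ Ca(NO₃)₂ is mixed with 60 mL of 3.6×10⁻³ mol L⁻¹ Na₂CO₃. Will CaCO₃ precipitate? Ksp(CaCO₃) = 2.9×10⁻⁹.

Yes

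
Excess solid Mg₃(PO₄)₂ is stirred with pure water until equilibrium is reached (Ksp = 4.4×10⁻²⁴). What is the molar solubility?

Mg₃(PO₄)₂(s) ⇌ 3 Mg²⁺(aq) + 2 PO₄³⁻(aq)
Let s be the molar solubility. Then [Mg²⁺] = 3s and [PO₄³⁻] = 2s.
Ksp = [Mg²⁺]^3[PO₄³⁻]^2 = (3s)^3 · (2s)^2 = 108s^5
108s^5 = 4.4×10⁻²⁴  ⇒  s^5 = 4.1×10⁻²⁶
Taking the 5th root, s = 8.4×10⁻⁶ mol/L.

8.4×10⁻⁶ M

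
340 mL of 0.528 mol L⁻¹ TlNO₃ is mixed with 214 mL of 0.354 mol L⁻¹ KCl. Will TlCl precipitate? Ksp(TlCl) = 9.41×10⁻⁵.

After mixing, V = 340 mL + 214 mL = 554 mL.
[Tl⁺] = (0.528)(340)/554 = 0.324 mol L⁻¹
[Cl⁻] = (0.354)(214)/554 = 0.137 mol L⁻¹
Q = [Tl⁺][Cl⁻] = 4.43×10⁻²
Since Q (4.43×10⁻²) exceeds Ksp (9.41×10⁻⁵), TlCl will precipitate.

Yes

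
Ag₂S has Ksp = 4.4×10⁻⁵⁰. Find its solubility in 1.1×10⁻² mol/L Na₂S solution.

1.0×10⁻²⁴ M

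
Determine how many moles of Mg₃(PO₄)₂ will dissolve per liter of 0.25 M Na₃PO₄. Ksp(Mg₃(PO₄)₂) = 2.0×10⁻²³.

2.3×10⁻⁸ M

Mg₃(PO₄)₂(s) ⇌ 3 Mg²⁺(aq) + 2 PO₄³⁻(aq)
Let s be the solubility of Mg₃(PO₄)₂ here. The common ion gives [PO₄³⁻] ≈ 0.25 M, and [Mg²⁺] = 3s.
Ksp = [Mg²⁺]^3[PO₄³⁻]^2 = (3s)^3(0.25)^2
(3s)^3 = 2.0×10⁻²³ / (0.25)^2 = 3.2×10⁻²²
s = 2.3×10⁻⁸ M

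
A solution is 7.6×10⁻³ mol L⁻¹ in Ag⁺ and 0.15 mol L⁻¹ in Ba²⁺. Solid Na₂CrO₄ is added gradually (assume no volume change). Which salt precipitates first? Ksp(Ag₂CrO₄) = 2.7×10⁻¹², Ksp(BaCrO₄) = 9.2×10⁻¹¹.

BaCrO₄

The threshold for precipitation is Q = Ksp.
For Ag₂CrO₄: [CrO₄²⁻] = (Ksp/[Ag⁺]^2) = 4.7×10⁻⁸ mol L⁻¹
For BaCrO₄: [CrO₄²⁻] = (Ksp/[Ba²⁺]) = 6.1×10⁻¹⁰ mol L⁻¹
Since BaCrO₄ needs less CrO₄²⁻ to reach saturation, it precipitates first.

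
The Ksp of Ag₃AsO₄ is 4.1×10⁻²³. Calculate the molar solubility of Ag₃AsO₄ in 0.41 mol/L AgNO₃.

Ag₃AsO₄(s) ⇌ 3 Ag⁺(aq) + AsO₄³⁻(aq)
Let s be the solubility of Ag₃AsO₄ here. The common ion gives [Ag⁺] ≈ 0.41 mol/L, and [AsO₄³⁻] = s.
Ksp = [Ag⁺]^3[AsO₄³⁻] = (0.41)^3s
s = 4.1×10⁻²³ / (0.41)^3 = 5.9×10⁻²²
s = 5.9×10⁻²² mol/L

5.9×10⁻²² M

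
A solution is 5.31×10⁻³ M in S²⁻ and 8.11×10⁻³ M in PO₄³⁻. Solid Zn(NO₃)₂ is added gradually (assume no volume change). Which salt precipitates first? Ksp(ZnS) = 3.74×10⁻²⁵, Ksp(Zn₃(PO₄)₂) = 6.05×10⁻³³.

ZnS

Precipitation begins when Q = Ksp.
For ZnS: [Zn²⁺] = (Ksp/[S²⁻]) = 7.04×10⁻²³ M
For Zn₃(PO₄)₂: [Zn²⁺] = (Ksp/[PO₄³⁻]^2)^(1/3) = 4.51×10⁻¹⁰ M
Since ZnS needs less Zn²⁺ to reach saturation, it precipitates first.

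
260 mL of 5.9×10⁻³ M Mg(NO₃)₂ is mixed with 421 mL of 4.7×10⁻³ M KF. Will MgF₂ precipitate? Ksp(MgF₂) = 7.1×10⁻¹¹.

Total volume after mixing = 260 + 421 = 681 mL.
[Mg²⁺] = (5.9×10⁻³)(260)/681 = 2.3×10⁻³ M
[F⁻] = (4.7×10⁻³)(421)/681 = 2.9×10⁻³ M
Q = [Mg²⁺][F⁻]^2 = 1.9×10⁻⁸
Since Q (1.9×10⁻⁸) exceeds Ksp (7.1×10⁻¹¹), MgF₂ will precipitate.

Yes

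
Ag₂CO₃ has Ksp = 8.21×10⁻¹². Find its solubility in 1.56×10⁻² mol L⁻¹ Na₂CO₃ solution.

1.15×10⁻⁵ M

Ag₂CO₃(s) ⇌ 2 Ag⁺(aq) + CO₃²⁻(aq)
Let s be the solubility of Ag₂CO₃ here. The common ion gives [CO₃²⁻] ≈ 1.56×10⁻² mol L⁻¹, and [Ag⁺] = 2s.
Ksp = [Ag⁺]^2[CO₃²⁻] = (2s)^2(1.56×10⁻²)
(2s)^2 = 8.21×10⁻¹² / (1.56×10⁻²) = 5.26×10⁻¹⁰
s = 1.15×10⁻⁵ mol L⁻¹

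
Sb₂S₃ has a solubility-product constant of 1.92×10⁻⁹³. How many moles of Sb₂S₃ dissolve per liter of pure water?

1.12×10⁻¹⁹ M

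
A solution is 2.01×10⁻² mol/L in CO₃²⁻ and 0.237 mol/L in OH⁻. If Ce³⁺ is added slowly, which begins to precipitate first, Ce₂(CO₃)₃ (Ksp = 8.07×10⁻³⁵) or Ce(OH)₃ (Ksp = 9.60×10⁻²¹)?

Ce(OH)₃

The threshold for precipitation is Q = Ksp.
For Ce₂(CO₃)₃: [Ce³⁺] = (Ksp/[CO₃²⁻]^3)^(1/2) = 3.15×10⁻¹⁵ mol/L
For Ce(OH)₃: [Ce³⁺] = (Ksp/[OH⁻]^3) = 7.21×10⁻¹⁹ mol/L
Since Ce(OH)₃ needs less Ce³⁺ to reach saturation, it precipitates first.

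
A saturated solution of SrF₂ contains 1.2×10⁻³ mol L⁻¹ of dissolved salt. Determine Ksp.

SrF₂(s) ⇌ Sr²⁺(aq) + 2 F⁻(aq)
Let s be the molar solubility. Then [Sr²⁺] = s and [F⁻] = 2s.
Ksp = [Sr²⁺][F⁻]^2 = s · (2s)^2 = 4s^3
Ksp = 4 × (1.2×10⁻³)^3 = 6.9×10⁻⁹

Ksp = 6.9×10⁻⁹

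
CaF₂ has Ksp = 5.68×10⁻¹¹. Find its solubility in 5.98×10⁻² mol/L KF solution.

1.59×10⁻⁸ M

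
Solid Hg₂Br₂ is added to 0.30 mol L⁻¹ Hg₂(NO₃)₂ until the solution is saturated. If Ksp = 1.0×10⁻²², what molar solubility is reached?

Hg₂Br₂(s) ⇌ Hg₂²⁺(aq) + 2 Br⁻(aq)
Let s be the solubility of Hg₂Br₂ here. The common ion gives [Hg₂²⁺] ≈ 0.30 mol L⁻¹, and [Br⁻] = 2s.
Ksp = [Hg₂²⁺][Br⁻]^2 = (0.30)(2s)^2
(2s)^2 = 1.0×10⁻²² / (0.30) = 3.3×10⁻²²
s = 9.1×10⁻¹² mol L⁻¹

9.1×10⁻¹² M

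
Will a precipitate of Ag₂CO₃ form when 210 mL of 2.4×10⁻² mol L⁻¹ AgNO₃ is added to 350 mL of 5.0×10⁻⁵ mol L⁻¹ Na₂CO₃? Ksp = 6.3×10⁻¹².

Yes

Total volume after mixing = 210 + 350 = 560 mL.
[Ag⁺] = (2.4×10⁻²)(210)/560 = 9.0×10⁻³ mol L⁻¹
[CO₃²⁻] = (5.0×10⁻⁵)(350)/560 = 3.1×10⁻⁵ mol L⁻¹
Q = [Ag⁺]^2[CO₃²⁻] = 2.5×10⁻⁹
Since Q (2.5×10⁻⁹) exceeds Ksp (6.3×10⁻¹²), Ag₂CO₃ will precipitate.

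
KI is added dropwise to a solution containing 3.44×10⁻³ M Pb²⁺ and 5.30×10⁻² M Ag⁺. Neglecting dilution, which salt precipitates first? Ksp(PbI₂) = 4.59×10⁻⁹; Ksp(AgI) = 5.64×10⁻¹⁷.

Precipitation of each salt begins when its ion product equals Ksp.
For PbI₂: [I⁻] = (Ksp/[Pb²⁺])^(1/2) = 1.16×10⁻³ M
For AgI: [I⁻] = (Ksp/[Ag⁺]) = 1.06×10⁻¹⁵ M
Since AgI needs less I⁻ to reach saturation, it precipitates first.

AgI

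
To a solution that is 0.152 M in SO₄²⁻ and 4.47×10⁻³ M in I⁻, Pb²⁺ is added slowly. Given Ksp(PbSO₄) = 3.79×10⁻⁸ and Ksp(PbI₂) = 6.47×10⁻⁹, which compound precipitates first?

PbSO₄

A salt starts to precipitate once the ion product Q reaches its Ksp.
For PbSO₄: [Pb²⁺] = (Ksp/[SO₄²⁻]) = 2.49×10⁻⁷ M
For PbI₂: [Pb²⁺] = (Ksp/[I⁻]^2) = 3.24×10⁻⁴ M
PbSO₄ requires the lower [Pb²⁺], so it precipitates first.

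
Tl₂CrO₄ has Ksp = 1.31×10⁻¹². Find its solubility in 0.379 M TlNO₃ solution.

Tl₂CrO₄(s) ⇌ 2 Tl⁺(aq) + CrO₄²⁻(aq)
Let s be the solubility of Tl₂CrO₄ here. The common ion gives [Tl⁺] ≈ 0.379 M, and [CrO₄²⁻] = s.
Ksp = [Tl⁺]^2[CrO₄²⁻] = (0.379)^2s
s = 1.31×10⁻¹² / (0.379)^2 = 9.12×10⁻¹²
s = 9.12×10⁻¹² M

9.12×10⁻¹² M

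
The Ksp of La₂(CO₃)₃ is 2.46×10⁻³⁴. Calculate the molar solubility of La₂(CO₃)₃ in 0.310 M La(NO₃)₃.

La₂(CO₃)₃(s) ⇌ 2 La³⁺(aq) + 3 CO₃²⁻(aq)
La³⁺ is already present at 0.310 M. If s mol/L of La₂(CO₃)₃ dissolves, [CO₃²⁻] = 3s while [La³⁺] ≈ 0.310 M.
Ksp = [La³⁺]^2[CO₃²⁻]^3 = (0.310)^2(3s)^3
(3s)^3 = 2.46×10⁻³⁴ / (0.310)^2 = 2.56×10⁻³³
s = 4.56×10⁻¹² M

4.56×10⁻¹² M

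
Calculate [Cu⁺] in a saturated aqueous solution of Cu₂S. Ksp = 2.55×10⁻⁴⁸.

1.72×10⁻¹⁶ M

Cu₂S(s) ⇌ 2 Cu⁺(aq) + S²⁻(aq)
Let s be the molar solubility. Then [Cu⁺] = 2s and [S²⁻] = s.
Ksp = [Cu⁺]^2[S²⁻] = (2s)^2 · s = 4s^3 = 2.55×10⁻⁴⁸
s = 8.61×10⁻¹⁷ mol L⁻¹
[Cu⁺] = 2s = 1.72×10⁻¹⁶ mol L⁻¹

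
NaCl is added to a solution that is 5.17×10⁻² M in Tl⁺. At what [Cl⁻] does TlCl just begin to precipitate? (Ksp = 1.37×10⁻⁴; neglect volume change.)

Precipitation begins when Q = Ksp.
TlCl(s) ⇌ Tl⁺(aq) + Cl⁻(aq)
Ksp = [Tl⁺][Cl⁻] = [Cl⁻](5.17×10⁻²)
[Cl⁻] = 1.37×10⁻⁴ / (5.17×10⁻²) = 2.65×10⁻³
[Cl⁻] = 2.65×10⁻³ M

2.65×10⁻³ M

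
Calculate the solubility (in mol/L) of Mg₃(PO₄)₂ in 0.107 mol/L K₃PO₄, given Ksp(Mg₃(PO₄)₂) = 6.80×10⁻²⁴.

Mg₃(PO₄)₂(s) ⇌ 3 Mg²⁺(aq) + 2 PO₄³⁻(aq)
The solution already contains PO₄³⁻ at 0.107 mol/L. Let s be the molar solubility of Mg₃(PO₄)₂.
[PO₄³⁻] ≈ 0.107 mol/L (common ion dominates); [Mg²⁺] = 3s.
Ksp = [Mg²⁺]^3[PO₄³⁻]^2 = (3s)^3(0.107)^2
(3s)^3 = 6.80×10⁻²⁴ / (0.107)^2 = 5.94×10⁻²²
s = 2.80×10⁻⁸ mol/L

2.80×10⁻⁸ M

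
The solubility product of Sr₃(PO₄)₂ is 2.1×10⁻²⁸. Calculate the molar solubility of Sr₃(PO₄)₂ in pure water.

1.1×10⁻⁶ M

Sr₃(PO₄)₂(s) ⇌ 3 Sr²⁺(aq) + 2 PO₄³⁻(aq)
If s mol/L of Sr₃(PO₄)₂ dissolves, [Sr²⁺] = 3s and [PO₄³⁻] = 2s.
Ksp = [Sr²⁺]^3[PO₄³⁻]^2 = (3s)^3 · (2s)^2 = 108s^5
108s^5 = 2.1×10⁻²⁸  ⇒  s^5 = 1.9×10⁻³⁰
s = 1.1×10⁻⁶ M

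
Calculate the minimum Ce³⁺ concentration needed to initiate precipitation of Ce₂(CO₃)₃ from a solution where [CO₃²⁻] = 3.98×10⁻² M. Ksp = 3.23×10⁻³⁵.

7.16×10⁻¹⁶ M

Precipitation begins when Q = Ksp.
Ce₂(CO₃)₃(s) ⇌ 2 Ce³⁺(aq) + 3 CO₃²⁻(aq)
Ksp = [Ce³⁺]^2[CO₃²⁻]^3 = [Ce³⁺]^2(3.98×10⁻²)^3
[Ce³⁺]^2 = 3.23×10⁻³⁵ / (3.98×10⁻²)^3 = 5.12×10⁻³¹
[Ce³⁺] = 7.16×10⁻¹⁶ M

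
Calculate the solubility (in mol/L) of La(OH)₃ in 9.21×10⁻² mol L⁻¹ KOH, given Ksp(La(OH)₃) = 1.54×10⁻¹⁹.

La(OH)₃(s) ⇌ La³⁺(aq) + 3 OH⁻(aq)
Let s be the solubility of La(OH)₃ here. The common ion gives [OH⁻] ≈ 9.21×10⁻² mol L⁻¹, and [La³⁺] = s.
Ksp = [La³⁺][OH⁻]^3 = s(9.21×10⁻²)^3
s = 1.54×10⁻¹⁹ / (9.21×10⁻²)^3 = 1.97×10⁻¹⁶
s = 1.97×10⁻¹⁶ mol L⁻¹

1.97×10⁻¹⁶ M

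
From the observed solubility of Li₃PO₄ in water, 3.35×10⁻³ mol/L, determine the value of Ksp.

Ksp = 3.40×10⁻⁹

Li₃PO₄(s) ⇌ 3 Li⁺(aq) + PO₄³⁻(aq)
Call the molar solubility s, so that [Li⁺] = 3s and [PO₄³⁻] = s.
Ksp = [Li⁺]^3[PO₄³⁻] = (3s)^3 · s = 27s^4
Ksp = 27 × (3.35×10⁻³)^4 = 3.40×10⁻⁹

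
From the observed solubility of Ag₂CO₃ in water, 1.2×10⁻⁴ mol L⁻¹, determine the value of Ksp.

Ksp = 6.9×10⁻¹²

Ag₂CO₃(s) ⇌ 2 Ag⁺(aq) + CO₃²⁻(aq)
Call the molar solubility s, so that [Ag⁺] = 2s and [CO₃²⁻] = s.
Ksp = [Ag⁺]^2[CO₃²⁻] = (2s)^2 · s = 4s^3
Ksp = 4 × (1.2×10⁻⁴)^3 = 6.9×10⁻¹²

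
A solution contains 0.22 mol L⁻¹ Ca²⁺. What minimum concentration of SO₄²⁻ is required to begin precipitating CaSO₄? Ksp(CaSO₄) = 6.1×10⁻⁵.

2.8×10⁻⁴ M

Precipitation begins when Q = Ksp.
CaSO₄(s) ⇌ Ca²⁺(aq) + SO₄²⁻(aq)
Ksp = [Ca²⁺][SO₄²⁻] = [SO₄²⁻](0.22)
[SO₄²⁻] = 6.1×10⁻⁵ / (0.22) = 2.8×10⁻⁴
[SO₄²⁻] = 2.8×10⁻⁴ mol L⁻¹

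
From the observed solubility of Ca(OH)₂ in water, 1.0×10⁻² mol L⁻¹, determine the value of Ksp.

Ksp = 4.0×10⁻⁶

Ca(OH)₂(s) ⇌ Ca²⁺(aq) + 2 OH⁻(aq)
With molar solubility s: [Ca²⁺] = s, [OH⁻] = 2s.
Ksp = [Ca²⁺][OH⁻]^2 = s · (2s)^2 = 4s^3
Ksp = 4 × (1.0×10⁻²)^3 = 4.0×10⁻⁶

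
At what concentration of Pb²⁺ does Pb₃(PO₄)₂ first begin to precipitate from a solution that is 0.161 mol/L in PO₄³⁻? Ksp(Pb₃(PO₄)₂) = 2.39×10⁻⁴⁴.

9.73×10⁻¹⁵ M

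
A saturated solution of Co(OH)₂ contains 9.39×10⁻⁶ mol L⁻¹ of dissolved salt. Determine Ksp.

Ksp = 3.31×10⁻¹⁵

Co(OH)₂(s) ⇌ Co²⁺(aq) + 2 OH⁻(aq)
With molar solubility s: [Co²⁺] = s, [OH⁻] = 2s.
Ksp = [Co²⁺][OH⁻]^2 = s · (2s)^2 = 4s^3
Ksp = 4 × (9.39×10⁻⁶)^3 = 3.31×10⁻¹⁵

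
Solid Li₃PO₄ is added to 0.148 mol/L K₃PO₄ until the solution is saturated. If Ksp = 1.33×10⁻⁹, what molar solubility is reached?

Li₃PO₄(s) ⇌ 3 Li⁺(aq) + PO₄³⁻(aq)
PO₄³⁻ is already present at 0.148 mol/L. If s mol/L of Li₃PO₄ dissolves, [Li⁺] = 3s while [PO₄³⁻] ≈ 0.148 mol/L.
Ksp = [Li⁺]^3[PO₄³⁻] = (3s)^3(0.148)
(3s)^3 = 1.33×10⁻⁹ / (0.148) = 8.99×10⁻⁹
s = 6.93×10⁻⁴ mol/L

6.93×10⁻⁴ M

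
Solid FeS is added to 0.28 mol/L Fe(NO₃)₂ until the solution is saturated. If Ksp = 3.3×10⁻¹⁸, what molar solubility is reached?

FeS(s) ⇌ Fe²⁺(aq) + S²⁻(aq)
The solution already contains Fe²⁺ at 0.28 mol/L. Let s be the molar solubility of FeS.
[Fe²⁺] ≈ 0.28 mol/L (common ion dominates); [S²⁻] = s.
Ksp = [Fe²⁺][S²⁻] = (0.28)s
s = 3.3×10⁻¹⁸ / (0.28) = 1.2×10⁻¹⁷
s = 1.2×10⁻¹⁷ mol/L

1.2×10⁻¹⁷ M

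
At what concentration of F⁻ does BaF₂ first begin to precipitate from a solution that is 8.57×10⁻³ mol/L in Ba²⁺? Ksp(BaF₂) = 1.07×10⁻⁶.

1.12×10⁻² M

The threshold for precipitation is Q = Ksp.
BaF₂(s) ⇌ Ba²⁺(aq) + 2 F⁻(aq)
Ksp = [Ba²⁺][F⁻]^2 = [F⁻]^2(8.57×10⁻³)
[F⁻]^2 = 1.07×10⁻⁶ / (8.57×10⁻³) = 1.25×10⁻⁴
[F⁻] = 1.12×10⁻² mol/L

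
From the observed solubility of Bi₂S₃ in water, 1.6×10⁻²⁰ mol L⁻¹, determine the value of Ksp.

Ksp = 1.1×10⁻⁹⁷

Bi₂S₃(s) ⇌ 2 Bi³⁺(aq) + 3 S²⁻(aq)
Let s be the molar solubility. Then [Bi³⁺] = 2s and [S²⁻] = 3s.
Ksp = [Bi³⁺]^2[S²⁻]^3 = (2s)^2 · (3s)^3 = 108s^5
Ksp = 108 × (1.6×10⁻²⁰)^5 = 1.1×10⁻⁹⁷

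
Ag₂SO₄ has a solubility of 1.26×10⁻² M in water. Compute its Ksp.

Ksp = 8.00×10⁻⁶

Ag₂SO₄(s) ⇌ 2 Ag⁺(aq) + SO₄²⁻(aq)
Let s be the molar solubility. Then [Ag⁺] = 2s and [SO₄²⁻] = s.
Ksp = [Ag⁺]^2[SO₄²⁻] = (2s)^2 · s = 4s^3
Ksp = 4 × (1.26×10⁻²)^3 = 8.00×10⁻⁶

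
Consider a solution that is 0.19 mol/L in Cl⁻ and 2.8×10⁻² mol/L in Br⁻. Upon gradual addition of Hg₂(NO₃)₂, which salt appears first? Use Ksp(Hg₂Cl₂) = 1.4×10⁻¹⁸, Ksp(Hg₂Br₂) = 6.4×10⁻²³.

The threshold for precipitation is Q = Ksp.
For Hg₂Cl₂: [Hg₂²⁺] = (Ksp/[Cl⁻]^2) = 3.9×10⁻¹⁷ mol/L
For Hg₂Br₂: [Hg₂²⁺] = (Ksp/[Br⁻]^2) = 8.2×10⁻²⁰ mol/L
Since Hg₂Br₂ needs less Hg₂²⁺ to reach saturation, it precipitates first.

Hg₂Br₂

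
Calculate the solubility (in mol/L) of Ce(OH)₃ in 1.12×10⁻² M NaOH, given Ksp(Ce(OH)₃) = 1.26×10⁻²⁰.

Ce(OH)₃(s) ⇌ Ce³⁺(aq) + 3 OH⁻(aq)
With OH⁻ already at 1.12×10⁻² M and s small, take [OH⁻] ≈ 1.12×10⁻² M and [Ce³⁺] = s.
Ksp = [Ce³⁺][OH⁻]^3 = s(1.12×10⁻²)^3
s = 1.26×10⁻²⁰ / (1.12×10⁻²)^3 = 8.97×10⁻¹⁵
s = 8.97×10⁻¹⁵ M

8.97×10⁻¹⁵ M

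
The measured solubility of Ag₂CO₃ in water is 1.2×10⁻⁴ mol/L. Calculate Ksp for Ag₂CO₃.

Ksp = 6.9×10⁻¹²

Ag₂CO₃(s) ⇌ 2 Ag⁺(aq) + CO₃²⁻(aq)
Call the molar solubility s, so that [Ag⁺] = 2s and [CO₃²⁻] = s.
Ksp = [Ag⁺]^2[CO₃²⁻] = (2s)^2 · s = 4s^3
Ksp = 4 × (1.2×10⁻⁴)^3 = 6.9×10⁻¹²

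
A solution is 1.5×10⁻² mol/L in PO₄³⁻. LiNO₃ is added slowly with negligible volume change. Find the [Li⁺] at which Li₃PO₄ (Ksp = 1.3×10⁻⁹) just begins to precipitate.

4.4×10⁻³ M

The threshold for precipitation is Q = Ksp.
Li₃PO₄(s) ⇌ 3 Li⁺(aq) + PO₄³⁻(aq)
Ksp = [Li⁺]^3[PO₄³⁻] = [Li⁺]^3(1.5×10⁻²)
[Li⁺]^3 = 1.3×10⁻⁹ / (1.5×10⁻²) = 8.7×10⁻⁸
[Li⁺] = 4.4×10⁻³ mol/L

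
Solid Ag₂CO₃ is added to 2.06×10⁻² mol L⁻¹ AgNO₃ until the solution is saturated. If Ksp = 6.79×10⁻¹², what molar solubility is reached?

1.60×10⁻⁸ M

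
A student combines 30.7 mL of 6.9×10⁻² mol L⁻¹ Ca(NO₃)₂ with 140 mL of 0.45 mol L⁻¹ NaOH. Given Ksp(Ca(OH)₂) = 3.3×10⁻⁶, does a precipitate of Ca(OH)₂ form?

Yes

The combined volume is 170.7 mL.
[Ca²⁺] = (6.9×10⁻²)(30.7)/170.7 = 1.2×10⁻² mol L⁻¹
[OH⁻] = (0.45)(140)/170.7 = 0.37 mol L⁻¹
Q = [Ca²⁺][OH⁻]^2 = 1.7×10⁻³
Since Q (1.7×10⁻³) exceeds Ksp (3.3×10⁻⁶), Ca(OH)₂ will precipitate.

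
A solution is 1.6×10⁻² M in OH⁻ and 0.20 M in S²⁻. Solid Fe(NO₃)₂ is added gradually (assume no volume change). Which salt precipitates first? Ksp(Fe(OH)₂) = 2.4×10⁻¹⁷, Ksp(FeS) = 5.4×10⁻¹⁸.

Precipitation of each salt begins when its ion product equals Ksp.
For Fe(OH)₂: [Fe²⁺] = (Ksp/[OH⁻]^2) = 9.4×10⁻¹⁴ M
For FeS: [Fe²⁺] = (Ksp/[S²⁻]) = 2.7×10⁻¹⁷ M
The smaller threshold [Fe²⁺] is reached first, so FeS precipitates first.

FeS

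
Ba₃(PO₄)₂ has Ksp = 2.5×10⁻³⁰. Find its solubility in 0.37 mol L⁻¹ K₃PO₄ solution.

8.8×10⁻¹¹ M

Ba₃(PO₄)₂(s) ⇌ 3 Ba²⁺(aq) + 2 PO₄³⁻(aq)
With PO₄³⁻ already at 0.37 mol L⁻¹ and s small, take [PO₄³⁻] ≈ 0.37 mol L⁻¹ and [Ba²⁺] = 3s.
Ksp = [Ba²⁺]^3[PO₄³⁻]^2 = (3s)^3(0.37)^2
(3s)^3 = 2.5×10⁻³⁰ / (0.37)^2 = 1.8×10⁻²⁹
s = 8.8×10⁻¹¹ mol L⁻¹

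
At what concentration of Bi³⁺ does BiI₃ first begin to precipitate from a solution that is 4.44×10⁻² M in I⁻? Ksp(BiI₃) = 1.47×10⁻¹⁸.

Precipitation begins when Q = Ksp.
BiI₃(s) ⇌ Bi³⁺(aq) + 3 I⁻(aq)
Ksp = [Bi³⁺][I⁻]^3 = [Bi³⁺](4.44×10⁻²)^3
[Bi³⁺] = 1.47×10⁻¹⁸ / (4.44×10⁻²)^3 = 1.68×10⁻¹⁴
[Bi³⁺] = 1.68×10⁻¹⁴ M

1.68×10⁻¹⁴ M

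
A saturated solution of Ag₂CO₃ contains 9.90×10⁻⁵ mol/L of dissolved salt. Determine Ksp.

Ksp = 3.88×10⁻¹²

Ag₂CO₃(s) ⇌ 2 Ag⁺(aq) + CO₃²⁻(aq)
If s mol/L of Ag₂CO₃ dissolves, [Ag⁺] = 2s and [CO₃²⁻] = s.
Ksp = [Ag⁺]^2[CO₃²⁻] = (2s)^2 · s = 4s^3
Ksp = 4 × (9.90×10⁻⁵)^3 = 3.88×10⁻¹²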